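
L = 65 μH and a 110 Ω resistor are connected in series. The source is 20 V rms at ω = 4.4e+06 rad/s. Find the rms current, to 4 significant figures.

65.27 mA

X_L = ωL = 286.0 Ω
Z = 110.0 + j286.0 Ω
|Z| = √(110.0² + 286.0²) = 306.4 Ω
I = V/|Z| = 20/306.4 = 65.27 mA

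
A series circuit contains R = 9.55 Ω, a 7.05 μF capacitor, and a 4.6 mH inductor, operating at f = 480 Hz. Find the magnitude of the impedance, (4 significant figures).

ω = 2πf = 3016 rad/s
X_L = ωL = 13.87 Ω
X_C = 1/(ωC) = 47.03 Ω
Net reactance X = X_L − X_C = -33.16 Ω
Z = 9.550 − j33.16 Ω
|Z| = √(9.550² + 33.16²) = 34.51 Ω

34.51 Ω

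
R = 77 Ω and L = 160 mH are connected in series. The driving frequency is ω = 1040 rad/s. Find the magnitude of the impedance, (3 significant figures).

183 Ω

X_L = ωL = 166 Ω
Z = 77.0 + j166 Ω
|Z| = √(77.0² + 166²) = 183 Ω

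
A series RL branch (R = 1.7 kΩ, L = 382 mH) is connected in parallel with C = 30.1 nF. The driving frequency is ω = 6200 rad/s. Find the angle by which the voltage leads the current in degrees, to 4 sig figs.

24.71°

X_L = ωL = 2368 Ω
X_C = 1/(ωC) = 5358 Ω
Branch 1 (R+jX_L): Z₁ = 1700 + j2368 Ω, |Z₁| = 2915 Ω
Branch 2 (−jX_C): Z₂ = −j5358 Ω
Parallel: Z = Z₁Z₂/(Z₁+Z₂), |Z| = 4542 Ω, ∠Z = 24.71°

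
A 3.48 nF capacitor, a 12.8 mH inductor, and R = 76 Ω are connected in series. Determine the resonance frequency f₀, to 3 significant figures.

ω₀ = 1/√(LC) = 1/√(0.0128 × 3.48e-09) = 149800 rad/s
f₀ = ω₀/(2π) = 23.8 kHz

23.8 kHz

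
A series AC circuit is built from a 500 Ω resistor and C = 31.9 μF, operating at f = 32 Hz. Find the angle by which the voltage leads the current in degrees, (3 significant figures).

-17.3°

ω = 2πf = 201.1 rad/s
X_C = 1/(ωC) = 156 Ω
Z = 500 − j156 Ω
|Z| = √(500² + 156²) = 524 Ω
∠Z = arctan(-156/500) = -17.3°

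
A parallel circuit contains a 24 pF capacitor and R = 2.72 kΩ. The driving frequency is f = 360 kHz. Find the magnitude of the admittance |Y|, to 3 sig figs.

ω = 2πf = 2.262e+06 rad/s
X_C = 1/(ωC) = 18400 Ω
Parallel: admittances add. Y = 1/R + jωC
Y = (0.000368 + j5.43e-05) S
|Y| = 0.000372 S → |Z| = 1/|Y| = 2690 Ω, ∠Z = −∠Y = -8.40°

372 μS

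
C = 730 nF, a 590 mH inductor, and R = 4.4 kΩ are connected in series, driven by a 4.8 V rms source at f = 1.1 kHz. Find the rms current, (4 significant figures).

ω = 2πf = 6912 rad/s
X_L = ωL = 4078 Ω
X_C = 1/(ωC) = 198.2 Ω
Net reactance X = X_L − X_C = 3880 Ω
Z = 4400 + j3880 Ω
|Z| = √(4400² + 3880²) = 5866 Ω
I = V/|Z| = 4.8/5866 = 818.3 μA

818.3 μA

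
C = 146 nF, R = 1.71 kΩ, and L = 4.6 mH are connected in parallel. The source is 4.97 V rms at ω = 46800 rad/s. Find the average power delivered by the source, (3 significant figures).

X_L = ωL = 215 Ω
X_C = 1/(ωC) = 146 Ω
Parallel: admittances add. Y = 1/R + 1/(jωL) + jωC
Y = (0.000585 + j0.00219) S
|Y| = 0.00226 S → |Z| = 1/|Y| = 442 Ω, ∠Z = −∠Y = -75.0°
I = V/|Z| = 11.3 mA
P = VI cos φ = 4.97 × 0.0113 × cos(-75.0°) = 14.4 mW

14.4 mW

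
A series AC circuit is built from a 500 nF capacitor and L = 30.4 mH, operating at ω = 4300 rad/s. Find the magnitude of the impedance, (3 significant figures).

334 Ω

X_L = ωL = 131 Ω
X_C = 1/(ωC) = 465 Ω
Net reactance X = X_L − X_C = -334 Ω
Z = − j334 Ω
|Z| = √(0² + 334²) = 334 Ω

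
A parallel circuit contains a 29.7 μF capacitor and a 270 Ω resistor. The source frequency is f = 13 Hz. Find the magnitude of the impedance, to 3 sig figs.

226 Ω

ω = 2πf = 81.68 rad/s
X_C = 1/(ωC) = 412 Ω
Parallel: admittances add. Y = 1/R + jωC
Y = (0.00370 + j0.00243) S
|Y| = 0.00443 S → |Z| = 1/|Y| = 226 Ω, ∠Z = −∠Y = -33.2°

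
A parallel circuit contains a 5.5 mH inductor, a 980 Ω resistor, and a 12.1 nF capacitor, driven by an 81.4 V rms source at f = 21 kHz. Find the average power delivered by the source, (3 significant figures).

6.76 W

ω = 2πf = 131900 rad/s
X_L = ωL = 726 Ω
X_C = 1/(ωC) = 626 Ω
Parallel: admittances add. Y = 1/R + 1/(jωL) + jωC
Y = (0.00102 + j0.000219) S
|Y| = 0.00104 S → |Z| = 1/|Y| = 958 Ω, ∠Z = −∠Y = -12.1°
I = V/|Z| = 84.9 mA
P = VI cos φ = 81.4 × 0.0849 × cos(-12.1°) = 6.76 W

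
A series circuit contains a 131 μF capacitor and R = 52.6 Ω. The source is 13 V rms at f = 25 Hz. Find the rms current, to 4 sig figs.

ω = 2πf = 157.1 rad/s
X_C = 1/(ωC) = 48.60 Ω
Z = 52.60 − j48.60 Ω
|Z| = √(52.60² + 48.60²) = 71.61 Ω
I = V/|Z| = 13/71.61 = 181.5 mA

181.5 mA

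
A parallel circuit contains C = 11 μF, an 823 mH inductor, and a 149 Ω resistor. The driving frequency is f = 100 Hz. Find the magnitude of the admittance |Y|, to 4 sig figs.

ω = 2πf = 628.3 rad/s
X_L = ωL = 517.1 Ω
X_C = 1/(ωC) = 144.7 Ω
Parallel: admittances add. Y = 1/R + 1/(jωL) + jωC
Y = (0.006711 + j0.004978) S
|Y| = 0.008356 S → |Z| = 1/|Y| = 119.7 Ω, ∠Z = −∠Y = -36.56°

8.356 mS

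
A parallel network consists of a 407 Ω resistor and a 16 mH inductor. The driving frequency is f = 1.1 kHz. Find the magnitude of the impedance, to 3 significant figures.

ω = 2πf = 6912 rad/s
X_L = ωL = 111 Ω
Parallel: admittances add. Y = 1/R + 1/(jωL)
Y = (0.00246 − j0.00904) S
|Y| = 0.00937 S → |Z| = 1/|Y| = 107 Ω, ∠Z = −∠Y = 74.8°

107 Ω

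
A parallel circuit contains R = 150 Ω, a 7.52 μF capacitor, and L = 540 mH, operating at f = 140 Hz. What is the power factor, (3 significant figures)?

ω = 2πf = 879.6 rad/s
X_L = ωL = 475 Ω
X_C = 1/(ωC) = 151 Ω
Parallel: admittances add. Y = 1/R + 1/(jωL) + jωC
Y = (0.00667 + j0.00451) S
|Y| = 0.00805 S → |Z| = 1/|Y| = 124 Ω, ∠Z = −∠Y = -34.1°
cos φ = cos(-34.1°) = 0.828

0.828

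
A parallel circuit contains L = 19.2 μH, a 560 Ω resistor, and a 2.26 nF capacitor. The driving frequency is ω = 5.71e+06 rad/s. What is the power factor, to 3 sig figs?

X_L = ωL = 110 Ω
X_C = 1/(ωC) = 77.5 Ω
Parallel: admittances add. Y = 1/R + 1/(jωL) + jωC
Y = (0.00179 + j0.00378) S
|Y| = 0.00418 S → |Z| = 1/|Y| = 239 Ω, ∠Z = −∠Y = -64.7°
cos φ = cos(-64.7°) = 0.427

0.427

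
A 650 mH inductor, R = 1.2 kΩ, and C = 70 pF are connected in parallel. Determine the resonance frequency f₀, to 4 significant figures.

ω₀ = 1/√(LC) = 1/√(0.65 × 7e-11) = 148200 rad/s
f₀ = ω₀/(2π) = 23.59 kHz

23.59 kHz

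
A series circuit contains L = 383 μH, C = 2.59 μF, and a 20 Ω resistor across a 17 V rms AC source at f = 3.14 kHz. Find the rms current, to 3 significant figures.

729 mA

ω = 2πf = 19730 rad/s
X_L = ωL = 7.56 Ω
X_C = 1/(ωC) = 19.6 Ω
Net reactance X = X_L − X_C = -12.0 Ω
Z = 20.0 − j12.0 Ω
|Z| = √(20.0² + 12.0²) = 23.3 Ω
I = V/|Z| = 17/23.3 = 729 mA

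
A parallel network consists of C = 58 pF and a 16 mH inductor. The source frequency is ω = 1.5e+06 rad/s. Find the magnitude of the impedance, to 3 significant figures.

22100 Ω

X_L = ωL = 24000 Ω
X_C = 1/(ωC) = 11500 Ω
Parallel: admittances add. Y = 1/(jωL) + jωC
Y = (0 + j4.53e-05) S
|Y| = 4.53e-05 S → |Z| = 1/|Y| = 22100 Ω, ∠Z = −∠Y = -90.0°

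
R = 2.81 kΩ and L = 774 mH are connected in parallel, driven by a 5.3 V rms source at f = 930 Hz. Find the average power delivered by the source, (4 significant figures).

9.996 mW

ω = 2πf = 5843 rad/s
X_L = ωL = 4523 Ω
Parallel: admittances add. Y = 1/R + 1/(jωL)
Y = (0.0003559 − j0.0002211) S
|Y| = 0.0004190 S → |Z| = 1/|Y| = 2387 Ω, ∠Z = −∠Y = 31.85°
I = V/|Z| = 2.221 mA
P = VI cos φ = 5.3 × 0.002221 × cos(31.85°) = 9.996 mW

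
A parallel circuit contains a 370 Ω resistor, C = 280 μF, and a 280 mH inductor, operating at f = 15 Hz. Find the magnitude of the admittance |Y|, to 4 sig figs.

11.82 mS

ω = 2πf = 94.25 rad/s
X_L = ωL = 26.39 Ω
X_C = 1/(ωC) = 37.89 Ω
Parallel: admittances add. Y = 1/R + 1/(jωL) + jωC
Y = (0.002703 − j0.01150) S
|Y| = 0.01182 S → |Z| = 1/|Y| = 84.62 Ω, ∠Z = −∠Y = 76.78°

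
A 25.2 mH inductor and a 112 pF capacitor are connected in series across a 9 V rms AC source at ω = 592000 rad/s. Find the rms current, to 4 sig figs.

55.00 mA

X_L = ωL = 14920 Ω
X_C = 1/(ωC) = 15080 Ω
Net reactance X = X_L − X_C = -163.6 Ω
Z = − j163.6 Ω
|Z| = √(0² + 163.6²) = 163.6 Ω
I = V/|Z| = 9/163.6 = 55.00 mA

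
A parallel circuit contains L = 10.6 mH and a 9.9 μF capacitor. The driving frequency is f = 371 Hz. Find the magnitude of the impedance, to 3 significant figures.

ω = 2πf = 2331 rad/s
X_L = ωL = 24.7 Ω
X_C = 1/(ωC) = 43.3 Ω
Parallel: admittances add. Y = 1/(jωL) + jωC
Y = (0 − j0.0174) S
|Y| = 0.0174 S → |Z| = 1/|Y| = 57.5 Ω, ∠Z = −∠Y = 90.0°

57.5 Ω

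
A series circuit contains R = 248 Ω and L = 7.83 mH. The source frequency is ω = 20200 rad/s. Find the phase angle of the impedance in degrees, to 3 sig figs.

32.5°

X_L = ωL = 158 Ω
Z = 248 + j158 Ω
|Z| = √(248² + 158²) = 294 Ω
∠Z = arctan(158/248) = 32.5°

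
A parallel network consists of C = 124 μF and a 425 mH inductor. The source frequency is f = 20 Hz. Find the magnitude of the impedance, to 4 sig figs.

ω = 2πf = 125.7 rad/s
X_L = ωL = 53.41 Ω
X_C = 1/(ωC) = 64.18 Ω
Parallel: admittances add. Y = 1/(jωL) + jωC
Y = (0 − j0.003142) S
|Y| = 0.003142 S → |Z| = 1/|Y| = 318.3 Ω, ∠Z = −∠Y = 90.00°

318.3 Ω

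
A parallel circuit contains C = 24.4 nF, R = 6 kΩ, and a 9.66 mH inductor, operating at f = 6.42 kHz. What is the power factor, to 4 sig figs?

ω = 2πf = 40340 rad/s
X_L = ωL = 389.7 Ω
X_C = 1/(ωC) = 1016 Ω
Parallel: admittances add. Y = 1/R + 1/(jωL) + jωC
Y = (0.0001667 − j0.001582) S
|Y| = 0.001591 S → |Z| = 1/|Y| = 628.6 Ω, ∠Z = −∠Y = 83.99°
cos φ = cos(83.99°) = 0.1048

0.1048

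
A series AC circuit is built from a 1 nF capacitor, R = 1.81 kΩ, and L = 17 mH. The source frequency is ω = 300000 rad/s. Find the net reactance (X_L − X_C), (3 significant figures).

1770 Ω

X_L = ωL = 5100 Ω
X_C = 1/(ωC) = 3330 Ω
X = 5100 − 3330 = 1770 Ω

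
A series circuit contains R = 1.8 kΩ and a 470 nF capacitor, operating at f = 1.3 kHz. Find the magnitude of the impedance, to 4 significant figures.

1819 Ω

ω = 2πf = 8168 rad/s
X_C = 1/(ωC) = 260.5 Ω
Z = 1800 − j260.5 Ω
|Z| = √(1800² + 260.5²) = 1819 Ω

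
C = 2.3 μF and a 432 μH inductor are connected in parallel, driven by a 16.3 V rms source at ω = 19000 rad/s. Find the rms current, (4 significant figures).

X_L = ωL = 8.208 Ω
X_C = 1/(ωC) = 22.88 Ω
Parallel: admittances add. Y = 1/(jωL) + jωC
Y = (0 − j0.07813) S
|Y| = 0.07813 S → |Z| = 1/|Y| = 12.80 Ω, ∠Z = −∠Y = 90.00°
I = V/|Z| = 16.3/12.80 = 1.274 A

1.274 A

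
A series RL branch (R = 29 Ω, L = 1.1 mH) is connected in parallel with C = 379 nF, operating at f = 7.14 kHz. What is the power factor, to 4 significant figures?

ω = 2πf = 44860 rad/s
X_L = ωL = 49.35 Ω
X_C = 1/(ωC) = 58.81 Ω
Branch 1 (R+jX_L): Z₁ = 29.00 + j49.35 Ω, |Z₁| = 57.24 Ω
Branch 2 (−jX_C): Z₂ = −j58.81 Ω
Parallel: Z = Z₁Z₂/(Z₁+Z₂), |Z| = 110.4 Ω, ∠Z = -12.36°
cos φ = cos(-12.36°) = 0.9768

0.9768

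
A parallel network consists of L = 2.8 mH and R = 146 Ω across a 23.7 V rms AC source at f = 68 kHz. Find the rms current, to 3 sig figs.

164 mA

ω = 2πf = 427300 rad/s
X_L = ωL = 1200 Ω
Parallel: admittances add. Y = 1/R + 1/(jωL)
Y = (0.00685 − j0.000836) S
|Y| = 0.00690 S → |Z| = 1/|Y| = 145 Ω, ∠Z = −∠Y = 6.96°
I = V/|Z| = 23.7/145 = 164 mA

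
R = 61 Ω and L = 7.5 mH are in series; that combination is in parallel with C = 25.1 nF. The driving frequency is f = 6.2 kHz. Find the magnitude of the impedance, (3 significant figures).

ω = 2πf = 38960 rad/s
X_L = ωL = 292 Ω
X_C = 1/(ωC) = 1020 Ω
Branch 1 (R+jX_L): Z₁ = 61.0 + j292 Ω, |Z₁| = 298 Ω
Branch 2 (−jX_C): Z₂ = −j1020 Ω
Parallel: Z = Z₁Z₂/(Z₁+Z₂), |Z| = 416 Ω, ∠Z = 73.4°

416 Ω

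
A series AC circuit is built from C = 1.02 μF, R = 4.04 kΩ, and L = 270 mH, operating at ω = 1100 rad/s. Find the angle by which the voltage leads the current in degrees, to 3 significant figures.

-8.37°

X_L = ωL = 297 Ω
X_C = 1/(ωC) = 891 Ω
Net reactance X = X_L − X_C = -594 Ω
Z = 4040 − j594 Ω
|Z| = √(4040² + 594²) = 4080 Ω
∠Z = arctan(-594/4040) = -8.37°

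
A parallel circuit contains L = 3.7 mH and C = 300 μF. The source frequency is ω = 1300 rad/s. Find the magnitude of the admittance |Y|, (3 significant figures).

X_L = ωL = 4.81 Ω
X_C = 1/(ωC) = 2.56 Ω
Parallel: admittances add. Y = 1/(jωL) + jωC
Y = (0 + j0.182) S
|Y| = 0.182 S → |Z| = 1/|Y| = 5.49 Ω, ∠Z = −∠Y = -90.0°

182 mS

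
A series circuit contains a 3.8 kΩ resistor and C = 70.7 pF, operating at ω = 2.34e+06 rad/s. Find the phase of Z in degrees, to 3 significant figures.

-57.8°

X_C = 1/(ωC) = 6040 Ω
Z = 3800 − j6040 Ω
|Z| = √(3800² + 6040²) = 7140 Ω
∠Z = arctan(-6040/3800) = -57.8°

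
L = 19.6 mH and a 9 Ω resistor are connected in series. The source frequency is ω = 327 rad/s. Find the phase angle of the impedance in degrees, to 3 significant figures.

X_L = ωL = 6.41 Ω
Z = 9.00 + j6.41 Ω
|Z| = √(9.00² + 6.41²) = 11.0 Ω
∠Z = arctan(6.41/9.00) = 35.5°

35.5°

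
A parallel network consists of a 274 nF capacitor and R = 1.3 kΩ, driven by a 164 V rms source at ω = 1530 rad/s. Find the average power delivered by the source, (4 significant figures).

20.69 W

X_C = 1/(ωC) = 2385 Ω
Parallel: admittances add. Y = 1/R + jωC
Y = (0.0007692 + j0.0004192) S
|Y| = 0.0008760 S → |Z| = 1/|Y| = 1141 Ω, ∠Z = −∠Y = -28.59°
I = V/|Z| = 143.7 mA
P = VI cos φ = 164 × 0.1437 × cos(-28.59°) = 20.69 W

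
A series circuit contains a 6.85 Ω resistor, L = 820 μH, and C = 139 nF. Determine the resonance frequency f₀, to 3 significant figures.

ω₀ = 1/√(LC) = 1/√(0.00082 × 1.39e-07) = 93670 rad/s
f₀ = ω₀/(2π) = 14.9 kHz

14.9 kHz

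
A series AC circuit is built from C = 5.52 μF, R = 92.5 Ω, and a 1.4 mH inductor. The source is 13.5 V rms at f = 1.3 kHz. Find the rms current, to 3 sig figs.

145 mA

ω = 2πf = 8168 rad/s
X_L = ωL = 11.4 Ω
X_C = 1/(ωC) = 22.2 Ω
Net reactance X = X_L − X_C = -10.7 Ω
Z = 92.5 − j10.7 Ω
|Z| = √(92.5² + 10.7²) = 93.1 Ω
I = V/|Z| = 13.5/93.1 = 145 mA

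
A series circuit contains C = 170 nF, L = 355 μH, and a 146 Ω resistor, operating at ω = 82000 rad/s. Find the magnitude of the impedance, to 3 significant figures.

X_L = ωL = 29.1 Ω
X_C = 1/(ωC) = 71.7 Ω
Net reactance X = X_L − X_C = -42.6 Ω
Z = 146 − j42.6 Ω
|Z| = √(146² + 42.6²) = 152 Ω

152 Ω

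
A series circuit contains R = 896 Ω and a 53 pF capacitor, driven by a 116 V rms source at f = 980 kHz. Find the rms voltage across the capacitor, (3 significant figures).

ω = 2πf = 6.158e+06 rad/s
X_C = 1/(ωC) = 3060 Ω
Z = 896 − j3060 Ω
|Z| = √(896² + 3060²) = 3190 Ω
I = V/|Z| = 36.3 mA
V_C = I·|Z_C| = 0.0363 × 3060 = 111 V

111 V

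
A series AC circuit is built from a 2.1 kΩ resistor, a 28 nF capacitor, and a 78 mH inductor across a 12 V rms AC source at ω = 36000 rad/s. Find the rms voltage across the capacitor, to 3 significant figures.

X_L = ωL = 2810 Ω
X_C = 1/(ωC) = 992 Ω
Net reactance X = X_L − X_C = 1820 Ω
Z = 2100 + j1820 Ω
|Z| = √(2100² + 1820²) = 2780 Ω
I = V/|Z| = 4.32 mA
V_C = I·|Z_C| = 0.00432 × 992 = 4.29 V

4.29 V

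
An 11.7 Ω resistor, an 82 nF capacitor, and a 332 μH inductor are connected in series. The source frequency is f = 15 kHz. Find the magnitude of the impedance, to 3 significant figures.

ω = 2πf = 94250 rad/s
X_L = ωL = 31.3 Ω
X_C = 1/(ωC) = 129 Ω
Net reactance X = X_L − X_C = -98.1 Ω
Z = 11.7 − j98.1 Ω
|Z| = √(11.7² + 98.1²) = 98.8 Ω

98.8 Ω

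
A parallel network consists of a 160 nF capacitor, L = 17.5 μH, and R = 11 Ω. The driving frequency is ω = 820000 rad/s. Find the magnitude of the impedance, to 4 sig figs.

9.110 Ω

X_L = ωL = 14.35 Ω
X_C = 1/(ωC) = 7.622 Ω
Parallel: admittances add. Y = 1/R + 1/(jωL) + jωC
Y = (0.09091 + j0.06151) S
|Y| = 0.1098 S → |Z| = 1/|Y| = 9.110 Ω, ∠Z = −∠Y = -34.08°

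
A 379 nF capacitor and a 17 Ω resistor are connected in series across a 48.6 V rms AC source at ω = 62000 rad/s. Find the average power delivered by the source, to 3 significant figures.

X_C = 1/(ωC) = 42.6 Ω
Z = 17.0 − j42.6 Ω
|Z| = √(17.0² + 42.6²) = 45.8 Ω
∠Z = arctan(-42.6/17.0) = -68.2°
I = V/|Z| = 1.06 A
P = VI cos φ = 48.6 × 1.06 × cos(-68.2°) = 19.1 W

19.1 W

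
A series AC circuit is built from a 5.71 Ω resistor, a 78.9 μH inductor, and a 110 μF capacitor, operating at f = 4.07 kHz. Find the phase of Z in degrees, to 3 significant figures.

ω = 2πf = 25570 rad/s
X_L = ωL = 2.02 Ω
X_C = 1/(ωC) = 0.355 Ω
Net reactance X = X_L − X_C = 1.66 Ω
Z = 5.71 + j1.66 Ω
|Z| = √(5.71² + 1.66²) = 5.95 Ω
∠Z = arctan(1.66/5.71) = 16.2°

16.2°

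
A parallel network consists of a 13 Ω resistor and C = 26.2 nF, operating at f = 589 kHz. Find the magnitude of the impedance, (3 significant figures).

ω = 2πf = 3.701e+06 rad/s
X_C = 1/(ωC) = 10.3 Ω
Parallel: admittances add. Y = 1/R + jωC
Y = (0.0769 + j0.0970) S
|Y| = 0.124 S → |Z| = 1/|Y| = 8.08 Ω, ∠Z = −∠Y = -51.6°

8.08 Ω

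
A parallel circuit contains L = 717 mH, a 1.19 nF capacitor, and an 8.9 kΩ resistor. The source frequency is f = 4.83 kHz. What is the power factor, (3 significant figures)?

ω = 2πf = 30350 rad/s
X_L = ωL = 21800 Ω
X_C = 1/(ωC) = 27700 Ω
Parallel: admittances add. Y = 1/R + 1/(jωL) + jωC
Y = (0.000112 − j9.84e-06) S
|Y| = 0.000113 S → |Z| = 1/|Y| = 8870 Ω, ∠Z = −∠Y = 5.01°
cos φ = cos(5.01°) = 0.996

0.996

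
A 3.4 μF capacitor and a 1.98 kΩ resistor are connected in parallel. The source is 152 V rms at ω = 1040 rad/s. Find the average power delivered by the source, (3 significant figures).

X_C = 1/(ωC) = 283 Ω
Parallel: admittances add. Y = 1/R + jωC
Y = (0.000505 + j0.00354) S
|Y| = 0.00357 S → |Z| = 1/|Y| = 280 Ω, ∠Z = −∠Y = -81.9°
I = V/|Z| = 543 mA
P = VI cos φ = 152 × 0.543 × cos(-81.9°) = 11.7 W

11.7 W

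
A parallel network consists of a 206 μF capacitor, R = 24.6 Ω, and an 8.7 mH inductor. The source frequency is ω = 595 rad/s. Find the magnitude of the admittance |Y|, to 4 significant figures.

X_L = ωL = 5.176 Ω
X_C = 1/(ωC) = 8.159 Ω
Parallel: admittances add. Y = 1/R + 1/(jωL) + jωC
Y = (0.04065 − j0.07061) S
|Y| = 0.08148 S → |Z| = 1/|Y| = 12.27 Ω, ∠Z = −∠Y = 60.07°

81.48 mS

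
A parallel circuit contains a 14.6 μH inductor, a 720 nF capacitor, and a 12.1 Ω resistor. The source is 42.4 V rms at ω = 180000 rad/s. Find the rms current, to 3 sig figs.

11.2 A

X_L = ωL = 2.63 Ω
X_C = 1/(ωC) = 7.72 Ω
Parallel: admittances add. Y = 1/R + 1/(jωL) + jωC
Y = (0.0826 − j0.251) S
|Y| = 0.264 S → |Z| = 1/|Y| = 3.79 Ω, ∠Z = −∠Y = 71.8°
I = V/|Z| = 42.4/3.79 = 11.2 A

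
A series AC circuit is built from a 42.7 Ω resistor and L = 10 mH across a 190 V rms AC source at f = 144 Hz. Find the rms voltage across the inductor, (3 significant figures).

ω = 2πf = 904.8 rad/s
X_L = ωL = 9.05 Ω
Z = 42.7 + j9.05 Ω
|Z| = √(42.7² + 9.05²) = 43.6 Ω
I = V/|Z| = 4.35 A
V_L = I·|Z_L| = 4.35 × 9.05 = 39.4 V

39.4 V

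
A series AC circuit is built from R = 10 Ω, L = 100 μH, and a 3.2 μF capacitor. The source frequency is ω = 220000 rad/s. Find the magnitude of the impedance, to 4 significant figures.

X_L = ωL = 22.00 Ω
X_C = 1/(ωC) = 1.420 Ω
Net reactance X = X_L − X_C = 20.58 Ω
Z = 10.00 + j20.58 Ω
|Z| = √(10.00² + 20.58²) = 22.88 Ω

22.88 Ω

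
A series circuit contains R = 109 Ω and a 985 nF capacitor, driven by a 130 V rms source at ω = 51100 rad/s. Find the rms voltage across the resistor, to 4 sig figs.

127.9 V

X_C = 1/(ωC) = 19.87 Ω
Z = 109.0 − j19.87 Ω
|Z| = √(109.0² + 19.87²) = 110.8 Ω
I = V/|Z| = 1.173 A
V_R = I·|Z_R| = 1.173 × 109.0 = 127.9 V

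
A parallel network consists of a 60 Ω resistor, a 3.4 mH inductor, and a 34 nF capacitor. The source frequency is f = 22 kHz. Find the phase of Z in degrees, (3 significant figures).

-8.77°

ω = 2πf = 138200 rad/s
X_L = ωL = 470 Ω
X_C = 1/(ωC) = 213 Ω
Parallel: admittances add. Y = 1/R + 1/(jωL) + jωC
Y = (0.0167 + j0.00257) S
|Y| = 0.0169 S → |Z| = 1/|Y| = 59.3 Ω, ∠Z = −∠Y = -8.77°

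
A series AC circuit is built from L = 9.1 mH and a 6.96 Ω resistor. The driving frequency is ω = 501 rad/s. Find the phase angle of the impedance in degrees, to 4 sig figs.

X_L = ωL = 4.559 Ω
Z = 6.960 + j4.559 Ω
|Z| = √(6.960² + 4.559²) = 8.320 Ω
∠Z = arctan(4.559/6.960) = 33.23°

33.23°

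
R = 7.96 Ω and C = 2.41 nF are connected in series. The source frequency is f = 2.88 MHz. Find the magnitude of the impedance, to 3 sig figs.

24.3 Ω

ω = 2πf = 1.81e+07 rad/s
X_C = 1/(ωC) = 22.9 Ω
Z = 7.96 − j22.9 Ω
|Z| = √(7.96² + 22.9²) = 24.3 Ω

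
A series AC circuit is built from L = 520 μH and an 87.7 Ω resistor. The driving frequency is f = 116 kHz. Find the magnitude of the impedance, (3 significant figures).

ω = 2πf = 728800 rad/s
X_L = ωL = 379 Ω
Z = 87.7 + j379 Ω
|Z| = √(87.7² + 379²) = 389 Ω

389 Ω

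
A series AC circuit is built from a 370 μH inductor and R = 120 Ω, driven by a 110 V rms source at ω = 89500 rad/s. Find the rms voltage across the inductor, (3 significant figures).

29.3 V

X_L = ωL = 33.1 Ω
Z = 120 + j33.1 Ω
|Z| = √(120² + 33.1²) = 124 Ω
I = V/|Z| = 884 mA
V_L = I·|Z_L| = 0.884 × 33.1 = 29.3 V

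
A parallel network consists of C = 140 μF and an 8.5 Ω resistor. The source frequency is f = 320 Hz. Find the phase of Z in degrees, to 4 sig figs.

-67.32°

ω = 2πf = 2011 rad/s
X_C = 1/(ωC) = 3.553 Ω
Parallel: admittances add. Y = 1/R + jωC
Y = (0.1176 + j0.2815) S
|Y| = 0.3051 S → |Z| = 1/|Y| = 3.278 Ω, ∠Z = −∠Y = -67.32°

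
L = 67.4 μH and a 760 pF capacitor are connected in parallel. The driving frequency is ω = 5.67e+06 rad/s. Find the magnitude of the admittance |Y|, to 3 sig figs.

X_L = ωL = 382 Ω
X_C = 1/(ωC) = 232 Ω
Parallel: admittances add. Y = 1/(jωL) + jωC
Y = (0 + j0.00169) S
|Y| = 0.00169 S → |Z| = 1/|Y| = 591 Ω, ∠Z = −∠Y = -90.0°

1.69 mS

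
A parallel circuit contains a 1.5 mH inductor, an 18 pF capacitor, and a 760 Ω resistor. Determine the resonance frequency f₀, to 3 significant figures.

969 kHz

ω₀ = 1/√(LC) = 1/√(0.0015 × 1.8e-11) = 6.086e+06 rad/s
f₀ = ω₀/(2π) = 969 kHz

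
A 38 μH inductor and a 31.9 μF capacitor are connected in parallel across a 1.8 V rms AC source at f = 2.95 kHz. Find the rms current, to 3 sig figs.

1.49 A

ω = 2πf = 18540 rad/s
X_L = ωL = 0.704 Ω
X_C = 1/(ωC) = 1.69 Ω
Parallel: admittances add. Y = 1/(jωL) + jωC
Y = (0 − j0.828) S
|Y| = 0.828 S → |Z| = 1/|Y| = 1.21 Ω, ∠Z = −∠Y = 90.0°
I = V/|Z| = 1.8/1.21 = 1.49 A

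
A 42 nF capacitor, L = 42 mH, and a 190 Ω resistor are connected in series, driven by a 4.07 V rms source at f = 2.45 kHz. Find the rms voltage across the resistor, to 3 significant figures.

ω = 2πf = 15390 rad/s
X_L = ωL = 647 Ω
X_C = 1/(ωC) = 1550 Ω
Net reactance X = X_L − X_C = -900 Ω
Z = 190 − j900 Ω
|Z| = √(190² + 900²) = 920 Ω
I = V/|Z| = 4.42 mA
V_R = I·|Z_R| = 0.00442 × 190 = 0.841 V

0.841 V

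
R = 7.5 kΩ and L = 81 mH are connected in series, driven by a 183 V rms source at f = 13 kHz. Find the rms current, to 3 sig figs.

ω = 2πf = 81680 rad/s
X_L = ωL = 6620 Ω
Z = 7500 + j6620 Ω
|Z| = √(7500² + 6620²) = 10000 Ω
I = V/|Z| = 183/10000 = 18.3 mA

18.3 mA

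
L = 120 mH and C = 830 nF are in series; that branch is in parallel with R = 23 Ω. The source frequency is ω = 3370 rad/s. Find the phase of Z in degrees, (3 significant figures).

X_L = ωL = 404 Ω
X_C = 1/(ωC) = 358 Ω
Branch 1: Z₁ = R = 23.0 Ω
Branch 2 (series LC): Z₂ = j(X_L − X_C) = j46.9 Ω
Parallel: Z = Z₁Z₂/(Z₁+Z₂), |Z| = 20.6 Ω, ∠Z = 26.1°

26.1°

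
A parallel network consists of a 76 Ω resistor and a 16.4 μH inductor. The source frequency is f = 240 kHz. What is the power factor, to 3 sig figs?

0.309

ω = 2πf = 1.508e+06 rad/s
X_L = ωL = 24.7 Ω
Parallel: admittances add. Y = 1/R + 1/(jωL)
Y = (0.0132 − j0.0404) S
|Y| = 0.0425 S → |Z| = 1/|Y| = 23.5 Ω, ∠Z = −∠Y = 72.0°
cos φ = cos(72.0°) = 0.309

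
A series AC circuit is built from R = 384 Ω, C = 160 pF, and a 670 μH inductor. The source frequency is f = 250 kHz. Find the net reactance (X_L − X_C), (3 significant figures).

ω = 2πf = 1.571e+06 rad/s
X_L = ωL = 1050 Ω
X_C = 1/(ωC) = 3980 Ω
X = 1050 − 3980 = -2930 Ω

-2930 Ω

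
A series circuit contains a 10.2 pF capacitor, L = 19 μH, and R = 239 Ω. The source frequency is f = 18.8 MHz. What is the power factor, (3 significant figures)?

ω = 2πf = 1.181e+08 rad/s
X_L = ωL = 2240 Ω
X_C = 1/(ωC) = 830 Ω
Net reactance X = X_L − X_C = 1410 Ω
Z = 239 + j1410 Ω
|Z| = √(239² + 1410²) = 1430 Ω
∠Z = arctan(1410/239) = 80.4°
cos φ = cos(80.4°) = 0.167

0.167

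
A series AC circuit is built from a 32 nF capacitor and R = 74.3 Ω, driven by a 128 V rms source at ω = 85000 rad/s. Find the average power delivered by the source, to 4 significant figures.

X_C = 1/(ωC) = 367.6 Ω
Z = 74.30 − j367.6 Ω
|Z| = √(74.30² + 367.6²) = 375.1 Ω
∠Z = arctan(-367.6/74.30) = -78.57°
I = V/|Z| = 341.3 mA
P = VI cos φ = 128 × 0.3413 × cos(-78.57°) = 8.653 W

8.653 W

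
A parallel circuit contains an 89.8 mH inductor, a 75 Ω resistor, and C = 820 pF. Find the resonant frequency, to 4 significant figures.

18.55 kHz

ω₀ = 1/√(LC) = 1/√(0.0898 × 8.2e-10) = 116500 rad/s
f₀ = ω₀/(2π) = 18.55 kHz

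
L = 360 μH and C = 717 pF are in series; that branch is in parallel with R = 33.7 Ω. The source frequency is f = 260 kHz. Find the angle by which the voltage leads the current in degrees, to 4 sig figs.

ω = 2πf = 1.634e+06 rad/s
X_L = ωL = 588.1 Ω
X_C = 1/(ωC) = 853.7 Ω
Branch 1: Z₁ = R = 33.70 Ω
Branch 2 (series LC): Z₂ = j(X_L − X_C) = −j265.6 Ω
Parallel: Z = Z₁Z₂/(Z₁+Z₂), |Z| = 33.43 Ω, ∠Z = -7.230°

-7.230°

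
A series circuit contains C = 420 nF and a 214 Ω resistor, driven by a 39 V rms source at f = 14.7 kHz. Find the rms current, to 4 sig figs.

ω = 2πf = 92360 rad/s
X_C = 1/(ωC) = 25.78 Ω
Z = 214.0 − j25.78 Ω
|Z| = √(214.0² + 25.78²) = 215.5 Ω
I = V/|Z| = 39/215.5 = 180.9 mA

180.9 mA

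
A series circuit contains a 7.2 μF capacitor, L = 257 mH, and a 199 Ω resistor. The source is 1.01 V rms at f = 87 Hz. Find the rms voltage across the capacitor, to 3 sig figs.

1.12 V

ω = 2πf = 546.6 rad/s
X_L = ωL = 140 Ω
X_C = 1/(ωC) = 254 Ω
Net reactance X = X_L − X_C = -114 Ω
Z = 199 − j114 Ω
|Z| = √(199² + 114²) = 229 Ω
I = V/|Z| = 4.41 mA
V_C = I·|Z_C| = 0.00441 × 254 = 1.12 V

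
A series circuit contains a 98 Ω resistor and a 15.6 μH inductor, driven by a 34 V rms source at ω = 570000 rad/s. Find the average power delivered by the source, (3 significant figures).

X_L = ωL = 8.89 Ω
Z = 98.0 + j8.89 Ω
|Z| = √(98.0² + 8.89²) = 98.4 Ω
∠Z = arctan(8.89/98.0) = 5.18°
I = V/|Z| = 346 mA
P = VI cos φ = 34 × 0.346 × cos(5.18°) = 11.7 W

11.7 W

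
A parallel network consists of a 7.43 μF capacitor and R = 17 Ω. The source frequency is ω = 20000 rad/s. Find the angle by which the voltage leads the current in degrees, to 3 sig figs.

X_C = 1/(ωC) = 6.73 Ω
Parallel: admittances add. Y = 1/R + jωC
Y = (0.0588 + j0.149) S
|Y| = 0.160 S → |Z| = 1/|Y| = 6.26 Ω, ∠Z = −∠Y = -68.4°

-68.4°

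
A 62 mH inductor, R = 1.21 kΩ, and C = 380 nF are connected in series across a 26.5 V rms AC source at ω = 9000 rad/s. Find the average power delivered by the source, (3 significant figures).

X_L = ωL = 558 Ω
X_C = 1/(ωC) = 292 Ω
Net reactance X = X_L − X_C = 266 Ω
Z = 1210 + j266 Ω
|Z| = √(1210² + 266²) = 1240 Ω
∠Z = arctan(266/1210) = 12.4°
I = V/|Z| = 21.4 mA
P = VI cos φ = 26.5 × 0.0214 × cos(12.4°) = 554 mW

554 mW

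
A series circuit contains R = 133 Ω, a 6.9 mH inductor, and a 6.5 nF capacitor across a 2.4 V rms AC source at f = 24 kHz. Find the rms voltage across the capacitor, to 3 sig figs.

ω = 2πf = 150800 rad/s
X_L = ωL = 1040 Ω
X_C = 1/(ωC) = 1020 Ω
Net reactance X = X_L − X_C = 20.3 Ω
Z = 133 + j20.3 Ω
|Z| = √(133² + 20.3²) = 135 Ω
I = V/|Z| = 17.8 mA
V_C = I·|Z_C| = 0.0178 × 1020 = 18.2 V

18.2 V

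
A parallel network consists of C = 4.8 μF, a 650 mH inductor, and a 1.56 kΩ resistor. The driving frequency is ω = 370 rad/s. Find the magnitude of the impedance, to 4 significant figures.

405.4 Ω

X_L = ωL = 240.5 Ω
X_C = 1/(ωC) = 563.1 Ω
Parallel: admittances add. Y = 1/R + 1/(jωL) + jωC
Y = (0.0006410 − j0.002382) S
|Y| = 0.002467 S → |Z| = 1/|Y| = 405.4 Ω, ∠Z = −∠Y = 74.94°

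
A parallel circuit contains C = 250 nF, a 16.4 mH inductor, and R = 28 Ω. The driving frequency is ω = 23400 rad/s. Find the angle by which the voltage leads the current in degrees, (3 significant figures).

X_L = ωL = 384 Ω
X_C = 1/(ωC) = 171 Ω
Parallel: admittances add. Y = 1/R + 1/(jωL) + jωC
Y = (0.0357 + j0.00324) S
|Y| = 0.0359 S → |Z| = 1/|Y| = 27.9 Ω, ∠Z = −∠Y = -5.19°

-5.19°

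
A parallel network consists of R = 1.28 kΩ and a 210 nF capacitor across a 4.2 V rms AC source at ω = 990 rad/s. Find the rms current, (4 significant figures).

X_C = 1/(ωC) = 4810 Ω
Parallel: admittances add. Y = 1/R + jωC
Y = (0.0007813 + j0.0002079) S
|Y| = 0.0008084 S → |Z| = 1/|Y| = 1237 Ω, ∠Z = −∠Y = -14.90°
I = V/|Z| = 4.2/1237 = 3.395 mA

3.395 mA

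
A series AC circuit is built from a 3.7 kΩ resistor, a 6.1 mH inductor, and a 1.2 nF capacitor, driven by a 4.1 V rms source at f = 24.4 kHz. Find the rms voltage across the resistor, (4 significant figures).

ω = 2πf = 153300 rad/s
X_L = ωL = 935.2 Ω
X_C = 1/(ωC) = 5436 Ω
Net reactance X = X_L − X_C = -4500 Ω
Z = 3700 − j4500 Ω
|Z| = √(3700² + 4500²) = 5826 Ω
I = V/|Z| = 703.7 μA
V_R = I·|Z_R| = 0.0007037 × 3700 = 2.604 V

2.604 V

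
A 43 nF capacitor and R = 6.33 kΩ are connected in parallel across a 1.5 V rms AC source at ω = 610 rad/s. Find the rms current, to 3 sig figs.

X_C = 1/(ωC) = 38100 Ω
Parallel: admittances add. Y = 1/R + jωC
Y = (0.000158 + j2.62e-05) S
|Y| = 0.000160 S → |Z| = 1/|Y| = 6240 Ω, ∠Z = −∠Y = -9.43°
I = V/|Z| = 1.5/6240 = 240 μA

240 μA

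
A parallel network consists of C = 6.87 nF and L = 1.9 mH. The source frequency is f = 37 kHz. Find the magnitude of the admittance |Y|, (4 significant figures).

666.8 μS

ω = 2πf = 232500 rad/s
X_L = ωL = 441.7 Ω
X_C = 1/(ωC) = 626.1 Ω
Parallel: admittances add. Y = 1/(jωL) + jωC
Y = (0 − j0.0006668) S
|Y| = 0.0006668 S → |Z| = 1/|Y| = 1500 Ω, ∠Z = −∠Y = 90.00°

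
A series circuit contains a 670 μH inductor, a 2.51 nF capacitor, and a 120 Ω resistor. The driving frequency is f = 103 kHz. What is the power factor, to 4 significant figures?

0.5504

ω = 2πf = 647200 rad/s
X_L = ωL = 433.6 Ω
X_C = 1/(ωC) = 615.6 Ω
Net reactance X = X_L − X_C = -182.0 Ω
Z = 120.0 − j182.0 Ω
|Z| = √(120.0² + 182.0²) = 218.0 Ω
∠Z = arctan(-182.0/120.0) = -56.60°
cos φ = cos(-56.60°) = 0.5504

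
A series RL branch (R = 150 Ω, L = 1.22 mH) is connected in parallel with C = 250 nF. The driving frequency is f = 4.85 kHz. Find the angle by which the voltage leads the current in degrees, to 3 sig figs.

-44.0°

ω = 2πf = 30470 rad/s
X_L = ωL = 37.2 Ω
X_C = 1/(ωC) = 131 Ω
Branch 1 (R+jX_L): Z₁ = 150 + j37.2 Ω, |Z₁| = 155 Ω
Branch 2 (−jX_C): Z₂ = −j131 Ω
Parallel: Z = Z₁Z₂/(Z₁+Z₂), |Z| = 115 Ω, ∠Z = -44.0°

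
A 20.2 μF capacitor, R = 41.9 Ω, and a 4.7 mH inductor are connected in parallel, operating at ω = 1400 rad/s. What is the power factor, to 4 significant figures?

0.1894

X_L = ωL = 6.580 Ω
X_C = 1/(ωC) = 35.36 Ω
Parallel: admittances add. Y = 1/R + 1/(jωL) + jωC
Y = (0.02387 − j0.1237) S
|Y| = 0.1260 S → |Z| = 1/|Y| = 7.938 Ω, ∠Z = −∠Y = 79.08°
cos φ = cos(79.08°) = 0.1894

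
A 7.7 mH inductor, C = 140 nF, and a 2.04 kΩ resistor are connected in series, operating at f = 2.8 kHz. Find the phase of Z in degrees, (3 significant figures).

-7.55°

ω = 2πf = 17590 rad/s
X_L = ωL = 135 Ω
X_C = 1/(ωC) = 406 Ω
Net reactance X = X_L − X_C = -271 Ω
Z = 2040 − j271 Ω
|Z| = √(2040² + 271²) = 2060 Ω
∠Z = arctan(-271/2040) = -7.55°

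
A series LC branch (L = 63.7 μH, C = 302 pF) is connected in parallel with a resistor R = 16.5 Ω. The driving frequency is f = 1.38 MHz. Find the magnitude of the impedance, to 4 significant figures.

ω = 2πf = 8.671e+06 rad/s
X_L = ωL = 552.3 Ω
X_C = 1/(ωC) = 381.9 Ω
Branch 1: Z₁ = R = 16.50 Ω
Branch 2 (series LC): Z₂ = j(X_L − X_C) = j170.4 Ω
Parallel: Z = Z₁Z₂/(Z₁+Z₂), |Z| = 16.42 Ω, ∠Z = 5.529°

16.42 Ω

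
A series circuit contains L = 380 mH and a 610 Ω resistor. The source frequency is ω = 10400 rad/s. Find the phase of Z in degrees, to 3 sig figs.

X_L = ωL = 3950 Ω
Z = 610 + j3950 Ω
|Z| = √(610² + 3950²) = 4000 Ω
∠Z = arctan(3950/610) = 81.2°

81.2°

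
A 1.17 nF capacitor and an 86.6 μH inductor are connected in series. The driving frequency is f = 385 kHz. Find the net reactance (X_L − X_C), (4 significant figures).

ω = 2πf = 2.419e+06 rad/s
X_L = ωL = 209.5 Ω
X_C = 1/(ωC) = 353.3 Ω
X = 209.5 − 353.3 = -143.8 Ω

-143.8 Ω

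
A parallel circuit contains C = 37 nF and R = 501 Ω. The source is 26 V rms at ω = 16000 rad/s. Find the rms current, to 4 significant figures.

54.13 mA

X_C = 1/(ωC) = 1689 Ω
Parallel: admittances add. Y = 1/R + jωC
Y = (0.001996 + j0.0005920) S
|Y| = 0.002082 S → |Z| = 1/|Y| = 480.3 Ω, ∠Z = −∠Y = -16.52°
I = V/|Z| = 26/480.3 = 54.13 mA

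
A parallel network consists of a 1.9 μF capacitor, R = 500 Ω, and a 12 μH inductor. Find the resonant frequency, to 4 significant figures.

ω₀ = 1/√(LC) = 1/√(1.2e-05 × 1.9e-06) = 209400 rad/s
f₀ = ω₀/(2π) = 33.33 kHz

33.33 kHz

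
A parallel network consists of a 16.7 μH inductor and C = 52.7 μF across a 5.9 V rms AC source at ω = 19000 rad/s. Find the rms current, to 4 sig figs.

X_L = ωL = 0.3173 Ω
X_C = 1/(ωC) = 0.9987 Ω
Parallel: admittances add. Y = 1/(jωL) + jωC
Y = (0 − j2.150) S
|Y| = 2.150 S → |Z| = 1/|Y| = 0.4651 Ω, ∠Z = −∠Y = 90.00°
I = V/|Z| = 5.9/0.4651 = 12.69 A

12.69 A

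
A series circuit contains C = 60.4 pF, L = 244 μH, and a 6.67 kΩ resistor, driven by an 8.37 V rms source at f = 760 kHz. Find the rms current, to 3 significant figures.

1.19 mA

ω = 2πf = 4.775e+06 rad/s
X_L = ωL = 1170 Ω
X_C = 1/(ωC) = 3470 Ω
Net reactance X = X_L − X_C = -2300 Ω
Z = 6670 − j2300 Ω
|Z| = √(6670² + 2300²) = 7060 Ω
I = V/|Z| = 8.37/7060 = 1.19 mA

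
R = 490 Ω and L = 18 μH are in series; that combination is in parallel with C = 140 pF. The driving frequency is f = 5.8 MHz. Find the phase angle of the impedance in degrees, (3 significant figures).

ω = 2πf = 3.644e+07 rad/s
X_L = ωL = 656 Ω
X_C = 1/(ωC) = 196 Ω
Branch 1 (R+jX_L): Z₁ = 490 + j656 Ω, |Z₁| = 819 Ω
Branch 2 (−jX_C): Z₂ = −j196 Ω
Parallel: Z = Z₁Z₂/(Z₁+Z₂), |Z| = 239 Ω, ∠Z = -79.9°

-79.9°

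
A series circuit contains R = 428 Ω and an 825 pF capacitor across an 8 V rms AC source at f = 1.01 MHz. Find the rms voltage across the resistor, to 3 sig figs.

ω = 2πf = 6.346e+06 rad/s
X_C = 1/(ωC) = 191 Ω
Z = 428 − j191 Ω
|Z| = √(428² + 191²) = 469 Ω
I = V/|Z| = 17.1 mA
V_R = I·|Z_R| = 0.0171 × 428 = 7.31 V

7.31 V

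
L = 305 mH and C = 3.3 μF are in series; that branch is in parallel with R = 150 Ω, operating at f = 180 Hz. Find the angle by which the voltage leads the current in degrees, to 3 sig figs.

62.8°

ω = 2πf = 1131 rad/s
X_L = ωL = 345 Ω
X_C = 1/(ωC) = 268 Ω
Branch 1: Z₁ = R = 150 Ω
Branch 2 (series LC): Z₂ = j(X_L − X_C) = j77.0 Ω
Parallel: Z = Z₁Z₂/(Z₁+Z₂), |Z| = 68.5 Ω, ∠Z = 62.8°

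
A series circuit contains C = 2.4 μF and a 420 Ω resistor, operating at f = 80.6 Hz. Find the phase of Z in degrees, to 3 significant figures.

ω = 2πf = 506.4 rad/s
X_C = 1/(ωC) = 823 Ω
Z = 420 − j823 Ω
|Z| = √(420² + 823²) = 924 Ω
∠Z = arctan(-823/420) = -63.0°

-63.0°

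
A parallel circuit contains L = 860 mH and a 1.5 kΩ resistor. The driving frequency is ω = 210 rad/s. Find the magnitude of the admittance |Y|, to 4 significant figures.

X_L = ωL = 180.6 Ω
Parallel: admittances add. Y = 1/R + 1/(jωL)
Y = (0.0006667 − j0.005537) S
|Y| = 0.005577 S → |Z| = 1/|Y| = 179.3 Ω, ∠Z = −∠Y = 83.13°

5.577 mS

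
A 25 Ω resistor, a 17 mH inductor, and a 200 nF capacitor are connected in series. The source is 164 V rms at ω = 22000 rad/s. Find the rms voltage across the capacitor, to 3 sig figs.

X_L = ωL = 374 Ω
X_C = 1/(ωC) = 227 Ω
Net reactance X = X_L − X_C = 147 Ω
Z = 25.0 + j147 Ω
|Z| = √(25.0² + 147²) = 149 Ω
I = V/|Z| = 1.10 A
V_C = I·|Z_C| = 1.10 × 227 = 250 V

250 V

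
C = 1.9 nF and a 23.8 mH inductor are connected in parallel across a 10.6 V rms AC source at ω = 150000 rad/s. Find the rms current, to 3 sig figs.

X_L = ωL = 3570 Ω
X_C = 1/(ωC) = 3510 Ω
Parallel: admittances add. Y = 1/(jωL) + jωC
Y = (0 + j4.89e-06) S
|Y| = 4.89e-06 S → |Z| = 1/|Y| = 205000 Ω, ∠Z = −∠Y = -90.0°
I = V/|Z| = 10.6/205000 = 51.8 μA

51.8 μA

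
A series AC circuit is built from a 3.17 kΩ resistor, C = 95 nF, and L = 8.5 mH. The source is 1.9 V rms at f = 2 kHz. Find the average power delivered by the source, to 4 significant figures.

1.081 mW

ω = 2πf = 12570 rad/s
X_L = ωL = 106.8 Ω
X_C = 1/(ωC) = 837.7 Ω
Net reactance X = X_L − X_C = -730.8 Ω
Z = 3170 − j730.8 Ω
|Z| = √(3170² + 730.8²) = 3253 Ω
∠Z = arctan(-730.8/3170) = -12.98°
I = V/|Z| = 584.0 μA
P = VI cos φ = 1.9 × 0.0005840 × cos(-12.98°) = 1.081 mW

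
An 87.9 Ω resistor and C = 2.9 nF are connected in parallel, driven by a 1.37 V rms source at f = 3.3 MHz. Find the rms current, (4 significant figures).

83.84 mA

ω = 2πf = 2.073e+07 rad/s
X_C = 1/(ωC) = 16.63 Ω
Parallel: admittances add. Y = 1/R + jωC
Y = (0.01138 + j0.06013) S
|Y| = 0.06120 S → |Z| = 1/|Y| = 16.34 Ω, ∠Z = −∠Y = -79.29°
I = V/|Z| = 1.37/16.34 = 83.84 mA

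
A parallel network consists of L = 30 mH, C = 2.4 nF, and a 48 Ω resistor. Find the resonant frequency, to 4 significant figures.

ω₀ = 1/√(LC) = 1/√(0.03 × 2.4e-09) = 117900 rad/s
f₀ = ω₀/(2π) = 18.76 kHz

18.76 kHz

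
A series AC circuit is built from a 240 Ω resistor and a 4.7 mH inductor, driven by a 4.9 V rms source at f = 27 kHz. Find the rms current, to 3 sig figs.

ω = 2πf = 169600 rad/s
X_L = ωL = 797 Ω
Z = 240 + j797 Ω
|Z| = √(240² + 797²) = 833 Ω
I = V/|Z| = 4.9/833 = 5.88 mA

5.88 mA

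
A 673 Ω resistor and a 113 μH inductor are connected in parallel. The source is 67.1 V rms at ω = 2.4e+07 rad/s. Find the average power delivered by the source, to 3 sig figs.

X_L = ωL = 2710 Ω
Parallel: admittances add. Y = 1/R + 1/(jωL)
Y = (0.00149 − j0.000369) S
|Y| = 0.00153 S → |Z| = 1/|Y| = 653 Ω, ∠Z = −∠Y = 13.9°
I = V/|Z| = 103 mA
P = VI cos φ = 67.1 × 0.103 × cos(13.9°) = 6.69 W

6.69 W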